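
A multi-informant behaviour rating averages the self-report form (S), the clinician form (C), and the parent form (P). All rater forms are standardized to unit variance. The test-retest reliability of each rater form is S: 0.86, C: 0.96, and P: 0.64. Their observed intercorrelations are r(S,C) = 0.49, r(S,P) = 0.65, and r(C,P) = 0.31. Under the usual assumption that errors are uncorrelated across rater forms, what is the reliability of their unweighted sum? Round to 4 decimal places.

Var(S+C+P) = 3 + 2·[0.49 + 0.65 + 0.31] = 3 + 2.9 = 5.9.
Because errors are independent across components, Cov(Tᵢ,Tⱼ) = Cov(Xᵢ,Xⱼ); the off-diagonal part of the true-score variance is the same as above.
True-score variance = [0.86 + 0.96 + 0.64] + 2.9 = 2.46 + 2.9 = 5.36.
Reliability = 5.36 / 5.9 = 0.9085.

0.9085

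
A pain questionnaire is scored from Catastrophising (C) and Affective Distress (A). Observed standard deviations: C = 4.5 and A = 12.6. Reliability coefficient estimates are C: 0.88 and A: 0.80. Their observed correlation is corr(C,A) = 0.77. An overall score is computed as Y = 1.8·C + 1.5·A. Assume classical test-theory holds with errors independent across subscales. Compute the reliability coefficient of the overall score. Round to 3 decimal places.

Var(Y) = 1.8²·4.5² + 1.5²·12.6² + 2·[2.7·4.5·12.6·0.77] = 422.82 + 235.759 = 658.579.
Under uncorrelated errors the observed covariances equal the true-score covariances, so only the own-variance terms attenuate.
True-score variance = [1.8²·4.5²·0.88 + 1.5²·12.6²·0.80] + 235.759 = 343.505 + 235.759 = 579.263.
Reliability = 579.263 / 658.579 = 0.880.

0.880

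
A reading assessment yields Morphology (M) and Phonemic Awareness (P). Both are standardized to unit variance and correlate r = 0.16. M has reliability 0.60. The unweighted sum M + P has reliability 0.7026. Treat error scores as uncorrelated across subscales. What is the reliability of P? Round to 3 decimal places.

0.710

Var(M+P) = 2 + 2·0.16 = 2.320.
True-score variance = ρ_M + ρ_P + 2·0.16, so 0.7026 = (0.60 + ρ_P + 0.32) / 2.320.
ρ_P = 0.7026·2.320 − 0.60 − 0.32 = 0.710.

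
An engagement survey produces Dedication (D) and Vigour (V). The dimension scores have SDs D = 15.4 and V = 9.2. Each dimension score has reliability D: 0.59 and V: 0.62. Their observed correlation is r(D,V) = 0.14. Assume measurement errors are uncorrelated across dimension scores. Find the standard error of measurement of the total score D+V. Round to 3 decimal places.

Var(total) = 321.8 + 39.6704 = 361.47.
True-score variance = 192.401 + 39.6704 = 232.072, so reliability = 0.6420.
Error variance = 361.47 − 232.072 = 129.399; SEM = √129.399 = 11.375.

11.375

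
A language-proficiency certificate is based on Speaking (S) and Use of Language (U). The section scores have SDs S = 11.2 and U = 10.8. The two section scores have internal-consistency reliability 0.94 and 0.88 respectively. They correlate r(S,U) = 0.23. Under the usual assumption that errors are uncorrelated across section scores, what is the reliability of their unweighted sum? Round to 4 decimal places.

0.9277

Var(S+U) = 11.2² + 10.8² + 2·[11.2·10.8·0.23] = 242.08 + 55.6416 = 297.722.
Because errors are independent across components, Cov(Tᵢ,Tⱼ) = Cov(Xᵢ,Xⱼ); the off-diagonal part of the true-score variance is the same as above.
True-score variance = [11.2²·0.94 + 10.8²·0.88] + 55.6416 = 220.557 + 55.6416 = 276.198.
Reliability = 276.198 / 297.722 = 0.9277.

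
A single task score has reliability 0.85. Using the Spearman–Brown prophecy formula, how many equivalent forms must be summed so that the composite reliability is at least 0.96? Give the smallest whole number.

k ≥ ρ*(1−ρ₁)/(ρ₁(1−ρ*)) = 0.96·0.15 / (0.85·0.04) = 4.235.
Smallest integer k = 5.

5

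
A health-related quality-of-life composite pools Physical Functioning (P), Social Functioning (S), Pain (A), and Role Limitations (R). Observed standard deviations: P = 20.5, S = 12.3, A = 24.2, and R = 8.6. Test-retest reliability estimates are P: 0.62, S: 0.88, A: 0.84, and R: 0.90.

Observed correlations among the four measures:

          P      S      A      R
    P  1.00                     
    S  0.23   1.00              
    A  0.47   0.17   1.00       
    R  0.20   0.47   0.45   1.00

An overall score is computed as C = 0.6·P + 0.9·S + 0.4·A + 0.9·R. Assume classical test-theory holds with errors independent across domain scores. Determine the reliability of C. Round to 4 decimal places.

0.8870

Var(C) = 0.6²·20.5² + 0.9²·12.3² + 0.4²·24.2² + 0.9²·8.6² + 2·[0.54·20.5·12.3·0.23 + 0.24·20.5·24.2·0.47 + 0.54·20.5·8.6·0.20 + 0.36·12.3·24.2·0.17 + 0.81·12.3·8.6·0.47 + 0.36·24.2·8.6·0.45] = 427.445 + 397.04 = 824.485.
Because errors are independent across components, Cov(Tᵢ,Tⱼ) = Cov(Xᵢ,Xⱼ); the off-diagonal part of the true-score variance is the same as above.
True-score variance = [0.6²·20.5²·0.62 + 0.9²·12.3²·0.88 + 0.4²·24.2²·0.84 + 0.9²·8.6²·0.90] + 397.04 = 334.266 + 397.04 = 731.307.
Reliability = 731.307 / 824.485 = 0.8870.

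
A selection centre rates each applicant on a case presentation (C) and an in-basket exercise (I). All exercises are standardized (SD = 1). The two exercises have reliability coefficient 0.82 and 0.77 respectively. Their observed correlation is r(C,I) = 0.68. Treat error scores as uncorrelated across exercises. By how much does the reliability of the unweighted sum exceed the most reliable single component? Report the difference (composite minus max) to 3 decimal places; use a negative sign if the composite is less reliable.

Var(sum) = 2 + 1.36 = 3.36; true-score variance = 1.59 + 1.36 = 2.95; composite reliability = 0.8780.
Max component reliability = 0.8200.
Difference = 0.8780 − 0.8200 = 0.058.

0.058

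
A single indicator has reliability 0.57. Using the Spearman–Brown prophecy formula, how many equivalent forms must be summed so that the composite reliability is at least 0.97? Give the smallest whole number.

k ≥ ρ*(1−ρ₁)/(ρ₁(1−ρ*)) = 0.97·0.43 / (0.57·0.03) = 24.392.
Smallest integer k = 25.

25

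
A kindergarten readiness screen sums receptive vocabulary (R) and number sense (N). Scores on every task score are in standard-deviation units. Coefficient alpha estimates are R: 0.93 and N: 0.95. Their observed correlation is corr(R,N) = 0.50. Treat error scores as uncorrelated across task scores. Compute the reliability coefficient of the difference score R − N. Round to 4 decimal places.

Var(R−N) = 1 + 1 − 2·0.50 = 2 − 1 = 1.
Under uncorrelated errors the observed covariances equal the true-score covariances, so only the own-variance terms attenuate.
True-score variance = [0.93 + 0.95] − 1 = 1.88 − 1 = 0.88.
Reliability = 0.88 / 1 = 0.8800.

0.8800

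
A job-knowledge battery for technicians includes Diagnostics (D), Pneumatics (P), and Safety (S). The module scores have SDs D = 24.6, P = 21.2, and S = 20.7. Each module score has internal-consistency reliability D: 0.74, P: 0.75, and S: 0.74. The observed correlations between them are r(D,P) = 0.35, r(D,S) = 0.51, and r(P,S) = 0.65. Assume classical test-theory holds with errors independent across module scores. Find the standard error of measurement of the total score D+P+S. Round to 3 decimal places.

Var(total) = 1483.09 + 1454.96 = 2938.05.
True-score variance = 1101.98 + 1454.96 = 2556.94, so reliability = 0.8703.
Error variance = 2938.05 − 2556.94 = 381.109; SEM = √381.109 = 19.522.

19.522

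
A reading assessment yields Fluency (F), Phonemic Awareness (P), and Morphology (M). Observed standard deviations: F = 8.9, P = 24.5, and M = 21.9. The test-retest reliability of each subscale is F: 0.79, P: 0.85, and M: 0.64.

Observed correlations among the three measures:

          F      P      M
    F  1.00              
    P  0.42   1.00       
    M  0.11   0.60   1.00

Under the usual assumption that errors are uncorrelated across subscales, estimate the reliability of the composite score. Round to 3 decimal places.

0.862

Var(F+P+M) = 8.9² + 24.5² + 21.9² + 2·[8.9·24.5·0.42 + 8.9·21.9·0.11 + 24.5·21.9·0.60] = 1159.07 + 869.902 = 2028.97.
With uncorrelated errors the cross-covariances are all true-score covariance, so they carry over unchanged; only the diagonal terms shrink to ρᵢσᵢ².
True-score variance = [8.9²·0.79 + 24.5²·0.85 + 21.9²·0.64] + 869.902 = 879.739 + 869.902 = 1749.64.
Reliability = 1749.64 / 2028.97 = 0.862.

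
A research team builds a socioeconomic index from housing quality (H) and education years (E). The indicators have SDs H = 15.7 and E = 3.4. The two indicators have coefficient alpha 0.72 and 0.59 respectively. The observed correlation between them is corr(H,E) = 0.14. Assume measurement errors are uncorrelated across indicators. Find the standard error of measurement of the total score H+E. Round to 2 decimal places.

Var(total) = 258.05 + 14.9464 = 272.996.
True-score variance = 184.293 + 14.9464 = 199.24, so reliability = 0.7298.
Error variance = 272.996 − 199.24 = 73.7568; SEM = √73.7568 = 8.59.

8.59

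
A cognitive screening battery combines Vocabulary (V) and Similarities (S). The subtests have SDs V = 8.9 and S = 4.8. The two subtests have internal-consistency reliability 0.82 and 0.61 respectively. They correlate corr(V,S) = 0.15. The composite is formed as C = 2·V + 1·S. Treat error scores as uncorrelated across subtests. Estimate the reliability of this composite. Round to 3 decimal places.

0.819

Var(C) = 2²·8.9² + 4.8² + 2·[2·8.9·4.8·0.15] = 339.88 + 25.632 = 365.512.
Because errors are independent across components, Cov(Tᵢ,Tⱼ) = Cov(Xᵢ,Xⱼ); the off-diagonal part of the true-score variance is the same as above.
True-score variance = [2²·8.9²·0.82 + 4.8²·0.61] + 25.632 = 273.863 + 25.632 = 299.495.
Reliability = 299.495 / 365.512 = 0.819.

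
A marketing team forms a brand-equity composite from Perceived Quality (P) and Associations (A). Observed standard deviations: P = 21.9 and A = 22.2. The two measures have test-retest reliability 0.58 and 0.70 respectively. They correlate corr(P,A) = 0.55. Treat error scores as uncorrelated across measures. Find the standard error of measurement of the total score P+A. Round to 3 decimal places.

18.689

Var(total) = 972.45 + 534.798 = 1507.25.
True-score variance = 623.162 + 534.798 = 1157.96, so reliability = 0.7683.
Error variance = 1507.25 − 1157.96 = 349.288; SEM = √349.288 = 18.689.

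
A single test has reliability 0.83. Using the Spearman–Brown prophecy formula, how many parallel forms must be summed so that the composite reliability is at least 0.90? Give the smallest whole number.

k ≥ ρ*(1−ρ₁)/(ρ₁(1−ρ*)) = 0.90·0.17 / (0.83·0.10) = 1.843.
Smallest integer k = 2.

2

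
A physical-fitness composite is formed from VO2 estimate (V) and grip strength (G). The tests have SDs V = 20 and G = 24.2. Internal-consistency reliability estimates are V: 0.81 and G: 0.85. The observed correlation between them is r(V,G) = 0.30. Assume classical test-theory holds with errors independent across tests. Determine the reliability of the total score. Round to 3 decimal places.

0.872

Var(V+G) = 20² + 24.2² + 2·[20·24.2·0.30] = 985.64 + 290.4 = 1276.04.
With uncorrelated errors the cross-covariances are all true-score covariance, so they carry over unchanged; only the diagonal terms shrink to ρᵢσᵢ².
True-score variance = [20²·0.81 + 24.2²·0.85] + 290.4 = 821.794 + 290.4 = 1112.19.
Reliability = 1112.19 / 1276.04 = 0.872.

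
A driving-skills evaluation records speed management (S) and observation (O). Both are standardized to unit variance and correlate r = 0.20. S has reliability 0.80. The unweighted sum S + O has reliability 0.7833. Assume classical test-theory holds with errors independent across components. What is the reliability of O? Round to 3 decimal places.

0.680

Var(S+O) = 2 + 2·0.20 = 2.400.
True-score variance = ρ_S + ρ_O + 2·0.20, so 0.7833 = (0.80 + ρ_O + 0.40) / 2.400.
ρ_O = 0.7833·2.400 − 0.80 − 0.40 = 0.680.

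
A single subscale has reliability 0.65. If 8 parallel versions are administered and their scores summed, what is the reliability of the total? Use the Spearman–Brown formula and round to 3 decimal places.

0.937

ρ_k = kρ / (1 + (k−1)ρ) = 8·0.65 / (1 + 7·0.65) = 5.200 / 5.550 = 0.937.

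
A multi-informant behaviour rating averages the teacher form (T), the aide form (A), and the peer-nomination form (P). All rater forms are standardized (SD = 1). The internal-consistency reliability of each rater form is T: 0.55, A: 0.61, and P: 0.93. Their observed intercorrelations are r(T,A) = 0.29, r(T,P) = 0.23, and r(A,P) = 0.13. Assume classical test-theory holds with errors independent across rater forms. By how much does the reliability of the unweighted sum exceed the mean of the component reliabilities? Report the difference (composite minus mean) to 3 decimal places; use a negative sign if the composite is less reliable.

Var(sum) = 3 + 1.3 = 4.3; true-score variance = 2.09 + 1.3 = 3.39; composite reliability = 0.7884.
Mean component reliability = 0.6967.
Difference = 0.7884 − 0.6967 = 0.092.

0.092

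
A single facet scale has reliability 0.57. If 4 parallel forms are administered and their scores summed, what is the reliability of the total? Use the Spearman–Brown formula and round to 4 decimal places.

0.8413

ρ_k = kρ / (1 + (k−1)ρ) = 4·0.57 / (1 + 3·0.57) = 2.280 / 2.710 = 0.8413.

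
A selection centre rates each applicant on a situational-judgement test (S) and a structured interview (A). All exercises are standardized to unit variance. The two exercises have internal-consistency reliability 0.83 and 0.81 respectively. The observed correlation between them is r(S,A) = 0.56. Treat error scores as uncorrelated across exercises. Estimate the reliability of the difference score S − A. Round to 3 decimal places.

0.591

Var(S−A) = 1 + 1 − 2·0.56 = 2 − 1.12 = 0.88.
Under uncorrelated errors the observed covariances equal the true-score covariances, so only the own-variance terms attenuate.
True-score variance = [0.83 + 0.81] − 1.12 = 1.64 − 1.12 = 0.52.
Reliability = 0.52 / 0.88 = 0.591.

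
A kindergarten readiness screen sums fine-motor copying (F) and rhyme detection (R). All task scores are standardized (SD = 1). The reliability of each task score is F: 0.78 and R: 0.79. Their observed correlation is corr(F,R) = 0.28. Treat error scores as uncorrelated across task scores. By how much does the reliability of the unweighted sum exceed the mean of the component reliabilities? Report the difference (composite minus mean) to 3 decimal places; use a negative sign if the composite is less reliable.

0.047

Var(sum) = 2 + 0.56 = 2.56; true-score variance = 1.57 + 0.56 = 2.13; composite reliability = 0.8320.
Mean component reliability = 0.7850.
Difference = 0.8320 − 0.7850 = 0.047.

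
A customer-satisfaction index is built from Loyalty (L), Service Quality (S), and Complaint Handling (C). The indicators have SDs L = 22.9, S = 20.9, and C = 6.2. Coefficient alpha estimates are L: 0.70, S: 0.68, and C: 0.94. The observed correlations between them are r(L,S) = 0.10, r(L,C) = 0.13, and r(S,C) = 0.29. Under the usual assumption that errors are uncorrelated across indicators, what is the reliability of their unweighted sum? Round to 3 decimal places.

Var(L+S+C) = 22.9² + 20.9² + 6.2² + 2·[22.9·20.9·0.10 + 22.9·6.2·0.13 + 20.9·6.2·0.29] = 999.66 + 207.793 = 1207.45.
Under uncorrelated errors the observed covariances equal the true-score covariances, so only the own-variance terms attenuate.
True-score variance = [22.9²·0.70 + 20.9²·0.68 + 6.2²·0.94] + 207.793 = 700.251 + 207.793 = 908.045.
Reliability = 908.045 / 1207.45 = 0.752.

0.752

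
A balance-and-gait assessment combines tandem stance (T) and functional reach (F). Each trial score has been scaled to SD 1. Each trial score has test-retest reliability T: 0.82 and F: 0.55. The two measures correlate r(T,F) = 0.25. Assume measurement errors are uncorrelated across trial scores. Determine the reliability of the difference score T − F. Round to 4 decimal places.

0.5800

Var(T−F) = 1 + 1 − 2·0.25 = 2 − 0.5 = 1.5.
Under uncorrelated errors the observed covariances equal the true-score covariances, so only the own-variance terms attenuate.
True-score variance = [0.82 + 0.55] − 0.5 = 1.37 − 0.5 = 0.87.
Reliability = 0.87 / 1.5 = 0.5800.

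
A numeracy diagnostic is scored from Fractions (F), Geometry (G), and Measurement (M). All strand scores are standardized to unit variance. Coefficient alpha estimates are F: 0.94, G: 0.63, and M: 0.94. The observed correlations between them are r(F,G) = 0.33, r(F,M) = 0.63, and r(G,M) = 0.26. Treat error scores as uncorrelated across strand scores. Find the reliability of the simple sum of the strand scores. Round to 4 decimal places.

Var(F+G+M) = 3 + 2·[0.33 + 0.63 + 0.26] = 3 + 2.44 = 5.44.
Under uncorrelated errors the observed covariances equal the true-score covariances, so only the own-variance terms attenuate.
True-score variance = [0.94 + 0.63 + 0.94] + 2.44 = 2.51 + 2.44 = 4.95.
Reliability = 4.95 / 5.44 = 0.9099.

0.9099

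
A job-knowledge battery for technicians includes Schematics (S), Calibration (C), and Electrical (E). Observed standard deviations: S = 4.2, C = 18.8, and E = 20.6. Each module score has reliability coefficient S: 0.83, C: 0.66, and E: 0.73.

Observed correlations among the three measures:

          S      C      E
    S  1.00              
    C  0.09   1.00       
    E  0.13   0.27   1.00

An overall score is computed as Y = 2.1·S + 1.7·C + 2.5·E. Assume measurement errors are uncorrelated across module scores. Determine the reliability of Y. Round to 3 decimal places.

0.776

Var(Y) = 2.1²·4.2² + 1.7²·18.8² + 2.5²·20.6² + 2·[3.57·4.2·18.8·0.09 + 5.25·4.2·20.6·0.13 + 4.25·18.8·20.6·0.27] = 3751.48 + 1057.65 = 4809.13.
Under uncorrelated errors the observed covariances equal the true-score covariances, so only the own-variance terms attenuate.
True-score variance = [2.1²·4.2²·0.83 + 1.7²·18.8²·0.66 + 2.5²·20.6²·0.73] + 1057.65 = 2674.86 + 1057.65 = 3732.51.
Reliability = 3732.51 / 4809.13 = 0.776.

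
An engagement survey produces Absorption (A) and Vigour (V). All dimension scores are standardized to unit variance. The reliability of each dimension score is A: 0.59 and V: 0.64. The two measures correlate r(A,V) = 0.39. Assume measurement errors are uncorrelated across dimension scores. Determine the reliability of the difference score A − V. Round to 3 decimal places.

0.369

Var(A−V) = 1 + 1 − 2·0.39 = 2 − 0.78 = 1.22.
With uncorrelated errors the cross-covariances are all true-score covariance, so they carry over unchanged; only the diagonal terms shrink to ρᵢσᵢ².
True-score variance = [0.59 + 0.64] − 0.78 = 1.23 − 0.78 = 0.45.
Reliability = 0.45 / 1.22 = 0.369.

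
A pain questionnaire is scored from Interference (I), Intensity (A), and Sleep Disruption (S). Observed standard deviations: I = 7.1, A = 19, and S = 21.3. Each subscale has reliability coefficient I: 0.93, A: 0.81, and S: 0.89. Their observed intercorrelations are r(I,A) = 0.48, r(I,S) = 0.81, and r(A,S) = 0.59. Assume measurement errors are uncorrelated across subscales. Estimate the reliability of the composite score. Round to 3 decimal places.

0.929

Var(I+A+S) = 7.1² + 19² + 21.3² + 2·[7.1·19·0.48 + 7.1·21.3·0.81 + 19·21.3·0.59] = 865.1 + 852.043 = 1717.14.
Under uncorrelated errors the observed covariances equal the true-score covariances, so only the own-variance terms attenuate.
True-score variance = [7.1²·0.93 + 19²·0.81 + 21.3²·0.89] + 852.043 = 743.075 + 852.043 = 1595.12.
Reliability = 1595.12 / 1717.14 = 0.929.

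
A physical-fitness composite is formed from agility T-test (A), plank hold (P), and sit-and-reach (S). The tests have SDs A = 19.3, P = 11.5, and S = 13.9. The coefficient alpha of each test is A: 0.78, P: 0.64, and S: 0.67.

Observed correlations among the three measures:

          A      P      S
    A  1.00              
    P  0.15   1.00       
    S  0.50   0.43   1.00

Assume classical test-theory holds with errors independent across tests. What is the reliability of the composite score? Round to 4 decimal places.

0.8348

Var(A+P+S) = 19.3² + 11.5² + 13.9² + 2·[19.3·11.5·0.15 + 19.3·13.9·0.50 + 11.5·13.9·0.43] = 697.95 + 472.326 = 1170.28.
Under uncorrelated errors the observed covariances equal the true-score covariances, so only the own-variance terms attenuate.
True-score variance = [19.3²·0.78 + 11.5²·0.64 + 13.9²·0.67] + 472.326 = 504.633 + 472.326 = 976.959.
Reliability = 976.959 / 1170.28 = 0.8348.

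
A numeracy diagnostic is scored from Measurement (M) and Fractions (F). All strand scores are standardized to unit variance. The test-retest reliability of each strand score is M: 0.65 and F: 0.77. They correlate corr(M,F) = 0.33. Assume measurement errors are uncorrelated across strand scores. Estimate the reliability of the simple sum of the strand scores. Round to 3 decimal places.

0.782

Var(M+F) = 2 + 2·[0.33] = 2 + 0.66 = 2.66.
Because errors are independent across components, Cov(Tᵢ,Tⱼ) = Cov(Xᵢ,Xⱼ); the off-diagonal part of the true-score variance is the same as above.
True-score variance = [0.65 + 0.77] + 0.66 = 1.42 + 0.66 = 2.08.
Reliability = 2.08 / 2.66 = 0.782.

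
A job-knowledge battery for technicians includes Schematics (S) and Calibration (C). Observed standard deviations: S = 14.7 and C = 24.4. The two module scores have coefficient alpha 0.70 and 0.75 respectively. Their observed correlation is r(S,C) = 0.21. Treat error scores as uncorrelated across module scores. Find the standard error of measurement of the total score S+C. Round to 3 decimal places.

14.617

Var(total) = 811.45 + 150.646 = 962.096.
True-score variance = 597.783 + 150.646 = 748.429, so reliability = 0.7779.
Error variance = 962.096 − 748.429 = 213.667; SEM = √213.667 = 14.617.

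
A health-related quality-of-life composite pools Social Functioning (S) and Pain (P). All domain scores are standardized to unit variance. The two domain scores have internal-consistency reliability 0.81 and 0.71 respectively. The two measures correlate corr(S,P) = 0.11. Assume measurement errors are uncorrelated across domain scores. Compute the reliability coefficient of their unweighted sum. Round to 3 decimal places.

Var(S+P) = 2 + 2·[0.11] = 2 + 0.22 = 2.22.
Under uncorrelated errors the observed covariances equal the true-score covariances, so only the own-variance terms attenuate.
True-score variance = [0.81 + 0.71] + 0.22 = 1.52 + 0.22 = 1.74.
Reliability = 1.74 / 2.22 = 0.784.

0.784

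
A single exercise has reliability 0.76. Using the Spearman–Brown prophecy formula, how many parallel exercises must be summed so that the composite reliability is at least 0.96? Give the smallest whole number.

8

k ≥ ρ*(1−ρ₁)/(ρ₁(1−ρ*)) = 0.96·0.24 / (0.76·0.04) = 7.579.
Smallest integer k = 8.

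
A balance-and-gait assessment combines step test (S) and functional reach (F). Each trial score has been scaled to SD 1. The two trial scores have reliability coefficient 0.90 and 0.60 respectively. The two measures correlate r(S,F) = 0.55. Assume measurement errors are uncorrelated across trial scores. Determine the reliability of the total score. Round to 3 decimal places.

Var(S+F) = 2 + 2·[0.55] = 2 + 1.1 = 3.1.
Under uncorrelated errors the observed covariances equal the true-score covariances, so only the own-variance terms attenuate.
True-score variance = [0.90 + 0.60] + 1.1 = 1.5 + 1.1 = 2.6.
Reliability = 2.6 / 3.1 = 0.839.

0.839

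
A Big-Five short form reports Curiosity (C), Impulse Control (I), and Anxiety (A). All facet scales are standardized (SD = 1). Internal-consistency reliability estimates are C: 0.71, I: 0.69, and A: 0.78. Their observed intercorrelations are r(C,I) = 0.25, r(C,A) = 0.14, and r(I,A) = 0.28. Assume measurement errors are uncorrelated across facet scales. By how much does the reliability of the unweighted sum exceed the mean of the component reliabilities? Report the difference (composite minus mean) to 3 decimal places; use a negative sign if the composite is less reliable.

0.084

Var(sum) = 3 + 1.34 = 4.34; true-score variance = 2.18 + 1.34 = 3.52; composite reliability = 0.8111.
Mean component reliability = 0.7267.
Difference = 0.8111 − 0.7267 = 0.084.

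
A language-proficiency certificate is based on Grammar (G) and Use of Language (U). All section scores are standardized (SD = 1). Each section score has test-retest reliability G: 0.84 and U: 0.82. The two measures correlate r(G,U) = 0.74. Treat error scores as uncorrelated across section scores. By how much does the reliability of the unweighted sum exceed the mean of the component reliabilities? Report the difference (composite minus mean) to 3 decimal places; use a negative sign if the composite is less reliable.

Var(sum) = 2 + 1.48 = 3.48; true-score variance = 1.66 + 1.48 = 3.14; composite reliability = 0.9023.
Mean component reliability = 0.8300.
Difference = 0.9023 − 0.8300 = 0.072.

0.072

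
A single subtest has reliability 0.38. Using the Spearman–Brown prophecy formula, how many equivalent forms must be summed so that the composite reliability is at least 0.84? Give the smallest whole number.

k ≥ ρ*(1−ρ₁)/(ρ₁(1−ρ*)) = 0.84·0.62 / (0.38·0.16) = 8.566.
Smallest integer k = 9.

9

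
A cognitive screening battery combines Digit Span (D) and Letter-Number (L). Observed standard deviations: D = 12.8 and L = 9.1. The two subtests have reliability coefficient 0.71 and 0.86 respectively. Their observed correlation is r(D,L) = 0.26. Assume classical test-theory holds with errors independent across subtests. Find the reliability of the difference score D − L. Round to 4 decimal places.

Var(D−L) = 12.8² + 9.1² − 2·12.8·9.1·0.26 = 246.65 − 60.5696 = 186.08.
With uncorrelated errors the cross-covariances are all true-score covariance, so they carry over unchanged; only the diagonal terms shrink to ρᵢσᵢ².
True-score variance = [12.8²·0.71 + 9.1²·0.86] − 60.5696 = 187.543 − 60.5696 = 126.973.
Reliability = 126.973 / 186.08 = 0.6824.

0.6824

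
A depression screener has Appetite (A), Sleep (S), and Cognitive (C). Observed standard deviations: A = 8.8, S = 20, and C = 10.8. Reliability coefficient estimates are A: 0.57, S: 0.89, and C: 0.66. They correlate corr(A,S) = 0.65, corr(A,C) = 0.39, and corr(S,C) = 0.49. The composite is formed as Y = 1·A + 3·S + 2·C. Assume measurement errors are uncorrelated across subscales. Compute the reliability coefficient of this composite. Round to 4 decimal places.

Var(Y) = 8.8² + 3²·20² + 2²·10.8² + 2·[3·8.8·20·0.65 + 2·8.8·10.8·0.39 + 6·20·10.8·0.49] = 4144 + 2104.74 = 6248.74.
With uncorrelated errors the cross-covariances are all true-score covariance, so they carry over unchanged; only the diagonal terms shrink to ρᵢσᵢ².
True-score variance = [8.8²·0.57 + 3²·20²·0.89 + 2²·10.8²·0.66] + 2104.74 = 3556.07 + 2104.74 = 5660.81.
Reliability = 5660.81 / 6248.74 = 0.9059.

0.9059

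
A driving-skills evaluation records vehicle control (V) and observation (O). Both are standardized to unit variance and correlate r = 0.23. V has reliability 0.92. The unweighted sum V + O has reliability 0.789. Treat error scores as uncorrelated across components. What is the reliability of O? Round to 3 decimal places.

Var(V+O) = 2 + 2·0.23 = 2.460.
True-score variance = ρ_V + ρ_O + 2·0.23, so 0.789 = (0.92 + ρ_O + 0.46) / 2.460.
ρ_O = 0.789·2.460 − 0.92 − 0.46 = 0.561.

0.561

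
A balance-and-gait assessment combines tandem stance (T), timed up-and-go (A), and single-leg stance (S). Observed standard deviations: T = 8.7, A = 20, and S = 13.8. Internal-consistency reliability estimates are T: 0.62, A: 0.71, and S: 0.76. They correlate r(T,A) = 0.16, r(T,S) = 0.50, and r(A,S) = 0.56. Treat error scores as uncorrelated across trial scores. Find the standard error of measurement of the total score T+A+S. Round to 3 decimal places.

Var(total) = 666.13 + 484.86 = 1150.99.
True-score variance = 475.662 + 484.86 = 960.522, so reliability = 0.8345.
Error variance = 1150.99 − 960.522 = 190.468; SEM = √190.468 = 13.801.

13.801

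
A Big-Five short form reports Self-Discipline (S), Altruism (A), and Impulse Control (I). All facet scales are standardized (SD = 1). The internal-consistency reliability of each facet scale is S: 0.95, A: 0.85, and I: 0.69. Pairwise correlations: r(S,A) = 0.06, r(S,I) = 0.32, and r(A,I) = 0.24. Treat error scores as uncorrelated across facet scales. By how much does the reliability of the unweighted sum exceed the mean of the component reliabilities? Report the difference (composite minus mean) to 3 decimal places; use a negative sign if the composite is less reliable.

0.050

Var(sum) = 3 + 1.24 = 4.24; true-score variance = 2.49 + 1.24 = 3.73; composite reliability = 0.8797.
Mean component reliability = 0.8300.
Difference = 0.8797 − 0.8300 = 0.050.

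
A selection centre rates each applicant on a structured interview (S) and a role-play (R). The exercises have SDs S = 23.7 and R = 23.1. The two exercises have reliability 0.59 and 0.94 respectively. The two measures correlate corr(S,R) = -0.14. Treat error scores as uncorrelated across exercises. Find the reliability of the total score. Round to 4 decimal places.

0.7215

Var(S+R) = 23.7² + 23.1² + 2·[23.7·23.1·(-0.14)] = 1095.3 − 153.292 = 942.008.
With uncorrelated errors the cross-covariances are all true-score covariance, so they carry over unchanged; only the diagonal terms shrink to ρᵢσᵢ².
True-score variance = [23.7²·0.59 + 23.1²·0.94] − 153.292 = 832.99 − 153.292 = 679.699.
Reliability = 679.699 / 942.008 = 0.7215.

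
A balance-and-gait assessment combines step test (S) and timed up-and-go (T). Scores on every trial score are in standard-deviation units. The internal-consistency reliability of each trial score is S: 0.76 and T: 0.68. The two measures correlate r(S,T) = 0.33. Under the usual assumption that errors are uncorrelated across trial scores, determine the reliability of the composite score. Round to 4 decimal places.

0.7895

Var(S+T) = 2 + 2·[0.33] = 2 + 0.66 = 2.66.
Under uncorrelated errors the observed covariances equal the true-score covariances, so only the own-variance terms attenuate.
True-score variance = [0.76 + 0.68] + 0.66 = 1.44 + 0.66 = 2.1.
Reliability = 2.1 / 2.66 = 0.7895.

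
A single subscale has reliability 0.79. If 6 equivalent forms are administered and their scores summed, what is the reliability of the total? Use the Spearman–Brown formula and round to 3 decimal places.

ρ_k = kρ / (1 + (k−1)ρ) = 6·0.79 / (1 + 5·0.79) = 4.740 / 4.950 = 0.958.

0.958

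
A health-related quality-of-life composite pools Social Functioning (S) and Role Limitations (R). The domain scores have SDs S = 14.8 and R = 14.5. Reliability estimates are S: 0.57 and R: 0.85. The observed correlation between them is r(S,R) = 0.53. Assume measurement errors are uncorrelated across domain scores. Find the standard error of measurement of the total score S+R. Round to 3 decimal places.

11.213

Var(total) = 429.29 + 227.476 = 656.766.
True-score variance = 303.565 + 227.476 = 531.041, so reliability = 0.8086.
Error variance = 656.766 − 531.041 = 125.725; SEM = √125.725 = 11.213.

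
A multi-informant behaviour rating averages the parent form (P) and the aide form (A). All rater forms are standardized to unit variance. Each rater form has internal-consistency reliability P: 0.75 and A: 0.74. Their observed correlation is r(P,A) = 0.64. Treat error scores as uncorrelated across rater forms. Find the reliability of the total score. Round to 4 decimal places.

0.8445

Var(P+A) = 2 + 2·[0.64] = 2 + 1.28 = 3.28.
Under uncorrelated errors the observed covariances equal the true-score covariances, so only the own-variance terms attenuate.
True-score variance = [0.75 + 0.74] + 1.28 = 1.49 + 1.28 = 2.77.
Reliability = 2.77 / 3.28 = 0.8445.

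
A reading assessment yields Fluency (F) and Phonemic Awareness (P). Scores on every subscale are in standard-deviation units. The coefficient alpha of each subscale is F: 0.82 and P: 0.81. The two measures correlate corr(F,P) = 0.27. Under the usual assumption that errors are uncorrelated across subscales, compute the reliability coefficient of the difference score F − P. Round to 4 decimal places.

Var(F−P) = 1 + 1 − 2·0.27 = 2 − 0.54 = 1.46.
Because errors are independent across components, Cov(Tᵢ,Tⱼ) = Cov(Xᵢ,Xⱼ); the off-diagonal part of the true-score variance is the same as above.
True-score variance = [0.82 + 0.81] − 0.54 = 1.63 − 0.54 = 1.09.
Reliability = 1.09 / 1.46 = 0.7466.

0.7466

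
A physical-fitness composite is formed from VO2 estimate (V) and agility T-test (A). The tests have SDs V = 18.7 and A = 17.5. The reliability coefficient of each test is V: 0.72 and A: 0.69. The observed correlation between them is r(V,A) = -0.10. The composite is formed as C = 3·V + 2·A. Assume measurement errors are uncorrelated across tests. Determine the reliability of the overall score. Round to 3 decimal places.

Var(C) = 3²·18.7² + 2²·17.5² + 2·[6·18.7·17.5·(-0.10)] = 4372.21 − 392.7 = 3979.51.
With uncorrelated errors the cross-covariances are all true-score covariance, so they carry over unchanged; only the diagonal terms shrink to ρᵢσᵢ².
True-score variance = [3²·18.7²·0.72 + 2²·17.5²·0.69] − 392.7 = 3111.24 − 392.7 = 2718.54.
Reliability = 2718.54 / 3979.51 = 0.683.

0.683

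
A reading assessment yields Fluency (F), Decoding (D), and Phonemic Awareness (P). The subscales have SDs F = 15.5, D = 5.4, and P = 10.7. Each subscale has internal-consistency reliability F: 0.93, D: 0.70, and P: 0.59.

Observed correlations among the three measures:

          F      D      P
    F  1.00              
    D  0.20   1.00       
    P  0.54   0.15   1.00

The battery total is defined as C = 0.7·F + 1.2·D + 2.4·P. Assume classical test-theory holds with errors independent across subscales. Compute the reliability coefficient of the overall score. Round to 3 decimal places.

0.757

Var(C) = 0.7²·15.5² + 1.2²·5.4² + 2.4²·10.7² + 2·[0.84·15.5·5.4·0.20 + 1.68·15.5·10.7·0.54 + 2.88·5.4·10.7·0.15] = 819.175 + 378.963 = 1198.14.
Because errors are independent across components, Cov(Tᵢ,Tⱼ) = Cov(Xᵢ,Xⱼ); the off-diagonal part of the true-score variance is the same as above.
True-score variance = [0.7²·15.5²·0.93 + 1.2²·5.4²·0.70 + 2.4²·10.7²·0.59] + 378.963 = 527.958 + 378.963 = 906.921.
Reliability = 906.921 / 1198.14 = 0.757.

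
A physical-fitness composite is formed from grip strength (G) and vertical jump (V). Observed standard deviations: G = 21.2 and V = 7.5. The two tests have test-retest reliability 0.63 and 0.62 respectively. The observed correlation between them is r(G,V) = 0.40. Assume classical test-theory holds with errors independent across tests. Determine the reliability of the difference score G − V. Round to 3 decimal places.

0.504

Var(G−V) = 21.2² + 7.5² − 2·21.2·7.5·0.40 = 505.69 − 127.2 = 378.49.
Under uncorrelated errors the observed covariances equal the true-score covariances, so only the own-variance terms attenuate.
True-score variance = [21.2²·0.63 + 7.5²·0.62] − 127.2 = 318.022 − 127.2 = 190.822.
Reliability = 190.822 / 378.49 = 0.504.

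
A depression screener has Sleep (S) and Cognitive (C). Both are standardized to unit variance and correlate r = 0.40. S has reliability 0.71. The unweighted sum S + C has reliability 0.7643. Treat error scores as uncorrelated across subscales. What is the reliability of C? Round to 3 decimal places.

Var(S+C) = 2 + 2·0.40 = 2.800.
True-score variance = ρ_S + ρ_C + 2·0.40, so 0.7643 = (0.71 + ρ_C + 0.80) / 2.800.
ρ_C = 0.7643·2.800 − 0.71 − 0.80 = 0.630.

0.630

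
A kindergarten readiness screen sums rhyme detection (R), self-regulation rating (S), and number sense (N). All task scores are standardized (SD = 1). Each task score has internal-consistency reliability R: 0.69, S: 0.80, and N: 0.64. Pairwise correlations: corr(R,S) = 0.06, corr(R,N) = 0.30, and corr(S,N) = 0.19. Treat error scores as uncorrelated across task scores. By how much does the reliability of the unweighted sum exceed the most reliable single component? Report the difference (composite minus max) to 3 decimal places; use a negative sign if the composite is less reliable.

-0.012

Var(sum) = 3 + 1.1 = 4.1; true-score variance = 2.13 + 1.1 = 3.23; composite reliability = 0.7878.
Max component reliability = 0.8000.
Difference = 0.7878 − 0.8000 = -0.012.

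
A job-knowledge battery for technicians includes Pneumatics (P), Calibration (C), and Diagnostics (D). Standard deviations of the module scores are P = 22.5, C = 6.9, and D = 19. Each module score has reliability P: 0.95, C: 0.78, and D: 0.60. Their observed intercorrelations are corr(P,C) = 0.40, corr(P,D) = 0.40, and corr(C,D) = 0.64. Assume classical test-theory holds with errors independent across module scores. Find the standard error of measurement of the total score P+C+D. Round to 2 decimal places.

Var(total) = 914.86 + 634.008 = 1548.87.
True-score variance = 734.673 + 634.008 = 1368.68, so reliability = 0.8837.
Error variance = 1548.87 − 1368.68 = 180.187; SEM = √180.187 = 13.42.

13.42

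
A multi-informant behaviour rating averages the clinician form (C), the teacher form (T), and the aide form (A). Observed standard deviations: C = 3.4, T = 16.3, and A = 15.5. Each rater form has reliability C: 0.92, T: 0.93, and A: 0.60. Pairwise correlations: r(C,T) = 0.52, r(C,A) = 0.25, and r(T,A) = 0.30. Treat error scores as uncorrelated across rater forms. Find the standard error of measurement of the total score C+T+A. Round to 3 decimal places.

10.753

Var(total) = 517.5 + 235.577 = 753.077.
True-score variance = 401.877 + 235.577 = 637.454, so reliability = 0.8465.
Error variance = 753.077 − 637.454 = 115.623; SEM = √115.623 = 10.753.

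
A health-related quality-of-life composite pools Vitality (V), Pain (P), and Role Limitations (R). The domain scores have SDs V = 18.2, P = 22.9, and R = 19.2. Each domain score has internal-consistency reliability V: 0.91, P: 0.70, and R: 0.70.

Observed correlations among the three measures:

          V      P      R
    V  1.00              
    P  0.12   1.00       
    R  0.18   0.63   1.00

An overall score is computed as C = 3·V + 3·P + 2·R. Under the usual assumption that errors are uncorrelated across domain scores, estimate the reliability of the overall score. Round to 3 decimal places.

0.850

Var(C) = 3²·18.2² + 3²·22.9² + 2²·19.2² + 2·[9·18.2·22.9·0.12 + 6·18.2·19.2·0.18 + 6·22.9·19.2·0.63] = 9175.41 + 4979.02 = 14154.4.
Because errors are independent across components, Cov(Tᵢ,Tⱼ) = Cov(Xᵢ,Xⱼ); the off-diagonal part of the true-score variance is the same as above.
True-score variance = [3²·18.2²·0.91 + 3²·22.9²·0.70 + 2²·19.2²·0.70] + 4979.02 = 7048.83 + 4979.02 = 12027.8.
Reliability = 12027.8 / 14154.4 = 0.850.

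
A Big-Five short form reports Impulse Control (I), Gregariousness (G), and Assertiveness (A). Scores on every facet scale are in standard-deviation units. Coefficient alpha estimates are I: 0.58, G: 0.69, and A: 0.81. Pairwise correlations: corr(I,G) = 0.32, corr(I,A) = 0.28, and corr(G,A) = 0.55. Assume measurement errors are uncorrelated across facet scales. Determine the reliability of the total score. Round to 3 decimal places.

Var(I+G+A) = 3 + 2·[0.32 + 0.28 + 0.55] = 3 + 2.3 = 5.3.
Under uncorrelated errors the observed covariances equal the true-score covariances, so only the own-variance terms attenuate.
True-score variance = [0.58 + 0.69 + 0.81] + 2.3 = 2.08 + 2.3 = 4.38.
Reliability = 4.38 / 5.3 = 0.826.

0.826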